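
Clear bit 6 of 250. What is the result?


250 & ~(1 << 6) = 186

186


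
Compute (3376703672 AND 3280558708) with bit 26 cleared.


Step 1: 3376703672 & 3280558708 = 3238021168
Step 2: 3238021168 & ~(1 << 26) = 3238021168

3238021168


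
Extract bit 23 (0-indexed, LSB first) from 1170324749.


0b1000101110000011011110100001101, position 23 = 1

1


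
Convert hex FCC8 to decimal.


FCC8 hex = 64712 decimal

64712


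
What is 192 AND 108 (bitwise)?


0b11000000 & 0b1101100 = 0b1000000 = 64

64


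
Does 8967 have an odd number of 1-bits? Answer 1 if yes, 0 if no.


0b10001100000111 has 6 ones => parity 0

0


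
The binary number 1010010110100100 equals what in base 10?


1010010110100100 in decimal = 42404

42404


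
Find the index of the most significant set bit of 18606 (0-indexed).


0b100100010101110. Highest set bit at position 14

14


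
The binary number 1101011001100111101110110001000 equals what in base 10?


1101011001100111101110110001000 in decimal = 1798561160

1798561160


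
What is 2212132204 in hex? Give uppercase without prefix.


2212132204 = 83DA756C hex

83DA756C


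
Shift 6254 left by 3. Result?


0b1100001101110 << 3 = 0b1100001101110000 = 50032

50032


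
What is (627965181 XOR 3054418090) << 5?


Step 1: 627965181 ^ 3054418090 = 2472756311
Step 2: 2472756311 << 5 = 79128201952

79128201952


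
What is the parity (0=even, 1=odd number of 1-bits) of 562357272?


0b100001100001001110010000011000 has 10 ones => parity 0

0


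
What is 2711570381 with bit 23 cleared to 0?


2711570381 & ~(1 << 23) = 2703181773

2703181773


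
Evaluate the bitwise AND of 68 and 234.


0b1000100 & 0b11101010 = 0b1000000 = 64

64


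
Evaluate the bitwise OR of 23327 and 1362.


0b101101100011111 | 0b10101010010 = 0b101111101011111 = 24415

24415


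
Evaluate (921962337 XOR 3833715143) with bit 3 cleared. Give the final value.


Step 1: 921962337 ^ 3833715143 = 3530940070
Step 2: 3530940070 & ~(1 << 3) = 3530940070

3530940070


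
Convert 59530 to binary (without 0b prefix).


59530 = 1110100010001010 in binary

1110100010001010


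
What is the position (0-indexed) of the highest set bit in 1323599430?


0b1001110111001001000011001000110. Highest set bit at position 30

30


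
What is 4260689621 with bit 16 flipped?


4260689621 ^ (1 << 16) = 4260689621 ^ 65536 = 4260755157

4260755157


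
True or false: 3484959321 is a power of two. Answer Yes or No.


0b11001111101110000100001001011001. Multiple bits set => No

No


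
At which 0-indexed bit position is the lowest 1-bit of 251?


0b11111011. Lowest set bit at position 0

0


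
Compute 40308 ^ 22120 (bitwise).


0b1001110101110100 ^ 0b101011001101000 = 0b1100101100011100 = 51996

51996


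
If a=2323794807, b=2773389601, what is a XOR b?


2323794807 ^ 2773389601 = 801954390

801954390


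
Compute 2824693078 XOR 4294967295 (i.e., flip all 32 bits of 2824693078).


2824693078 ^ 4294967295 = 1470274217

1470274217


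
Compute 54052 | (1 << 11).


54052 | (1 << 11) = 54052 | 2048 = 56100

56100


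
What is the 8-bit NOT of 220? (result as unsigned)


~0b11011100 = 0b100011 = 35 (8-bit unsigned)

35


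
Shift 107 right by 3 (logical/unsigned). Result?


0b1101011 >> 3 = 0b1101 = 13

13


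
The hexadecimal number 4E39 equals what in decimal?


4E39 hex = 20025 decimal

20025


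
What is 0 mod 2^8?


0 & 255 = 0

0


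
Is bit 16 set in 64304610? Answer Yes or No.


0b11110101010011010111100010, bit 16 = 1. Yes

Yes


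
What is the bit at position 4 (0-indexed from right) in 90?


0b1011010, position 4 = 1

1


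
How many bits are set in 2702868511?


0b10100001000110101000000000011111 has 12 set bits

12


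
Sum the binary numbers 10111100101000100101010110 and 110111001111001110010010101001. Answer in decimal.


10111100101000100101010110 + 110111001111001110010010101001 = 111010001011110110110111111111 = 976186879

976186879


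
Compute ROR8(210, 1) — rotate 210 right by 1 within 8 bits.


Rotate 0b11010010 right by 1 (8-bit) = 0b1101001 = 105

105


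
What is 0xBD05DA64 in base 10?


BD05DA64 hex = 3171277412 decimal

3171277412


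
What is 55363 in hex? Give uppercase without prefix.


55363 = D843 hex

D843


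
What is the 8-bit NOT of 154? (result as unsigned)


~0b10011010 = 0b1100101 = 101 (8-bit unsigned)

101


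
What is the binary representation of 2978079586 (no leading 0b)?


2978079586 = 10110001100000011110001101100010 in binary

10110001100000011110001101100010


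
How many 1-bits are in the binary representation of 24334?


0b101111100001110 has 9 set bits

9


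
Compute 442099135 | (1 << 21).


442099135 | (1 << 21) = 442099135 | 2097152 = 444196287

444196287


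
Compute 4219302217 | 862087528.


0b11111011011111010111000101001001 | 0b110011011000100110100101101000 = 0b11111011011111110111100101101001 = 4219435369

4219435369


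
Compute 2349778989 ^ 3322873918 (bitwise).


0b10001100000011101100100000101101 ^ 0b11000110000011110000100000111110 = 0b1001010000000011100000000010011 = 1241628691

1241628691


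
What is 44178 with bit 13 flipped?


44178 ^ (1 << 13) = 44178 ^ 8192 = 35986

35986


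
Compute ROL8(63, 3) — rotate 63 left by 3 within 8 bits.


Rotate 0b111111 left by 3 (8-bit) = 0b11111001 = 249

249


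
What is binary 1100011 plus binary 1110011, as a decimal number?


1100011 + 1110011 = 11010110 = 214

214


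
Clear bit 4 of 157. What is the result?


157 & ~(1 << 4) = 141

141


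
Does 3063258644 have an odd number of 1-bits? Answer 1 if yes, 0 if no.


0b10110110100101011001111000010100 has 16 ones => parity 0

0


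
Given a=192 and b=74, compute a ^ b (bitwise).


192 ^ 74 = 138

138


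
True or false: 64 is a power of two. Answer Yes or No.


0b1000000. Only one bit set => Yes

Yes


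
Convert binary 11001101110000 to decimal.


11001101110000 in decimal = 13168

13168


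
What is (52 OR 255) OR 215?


Step 1: 52 | 255 = 255
Step 2: 255 | 215 = 255

255


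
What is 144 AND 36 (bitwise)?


0b10010000 & 0b100100 = 0b0 = 0

0


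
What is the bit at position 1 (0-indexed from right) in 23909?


0b101110101100101, position 1 = 0

0


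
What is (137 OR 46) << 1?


Step 1: 137 | 46 = 175
Step 2: 175 << 1 = 350

350


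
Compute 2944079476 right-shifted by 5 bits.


0b10101111011110110001011001110100 >> 5 = 0b101011110111101100010110011 = 92002483

92002483


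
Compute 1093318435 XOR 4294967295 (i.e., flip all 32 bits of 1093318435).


1093318435 ^ 4294967295 = 3201648860

3201648860


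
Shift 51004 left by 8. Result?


0b1100011100111100 << 8 = 0b110001110011110000000000 = 13057024

13057024


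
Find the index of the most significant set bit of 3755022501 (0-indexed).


0b11011111110100010001100010100101. Highest set bit at position 31

31


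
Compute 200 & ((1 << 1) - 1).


200 & 1 = 0

0


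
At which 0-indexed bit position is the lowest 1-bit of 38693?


0b1001011100100101. Lowest set bit at position 0

0


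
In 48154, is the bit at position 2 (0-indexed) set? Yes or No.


0b1011110000011010, bit 2 = 0. No

No


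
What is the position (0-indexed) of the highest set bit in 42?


0b101010. Highest set bit at position 5

5


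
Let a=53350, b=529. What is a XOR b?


53350 ^ 529 = 53879

53879


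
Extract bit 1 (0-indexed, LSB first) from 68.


0b1000100, position 1 = 0

0


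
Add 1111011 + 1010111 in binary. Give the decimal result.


1111011 + 1010111 = 11010010 = 210

210


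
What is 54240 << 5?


0b1101001111100000 << 5 = 0b110100111110000000000 = 1735680

1735680


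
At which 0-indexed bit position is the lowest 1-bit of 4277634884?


0b11111110111101111000011101000100. Lowest set bit at position 2

2


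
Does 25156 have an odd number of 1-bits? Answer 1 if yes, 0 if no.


0b110001001000100 has 5 ones => parity 1

1


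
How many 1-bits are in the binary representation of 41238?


0b1010000100010110 has 6 set bits

6


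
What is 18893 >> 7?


0b100100111001101 >> 7 = 0b10010011 = 147

147


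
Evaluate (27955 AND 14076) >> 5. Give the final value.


Step 1: 27955 & 14076 = 9264
Step 2: 9264 >> 5 = 289

289


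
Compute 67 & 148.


0b1000011 & 0b10010100 = 0b0 = 0

0


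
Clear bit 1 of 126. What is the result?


126 & ~(1 << 1) = 124

124


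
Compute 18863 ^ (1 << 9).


18863 ^ (1 << 9) = 18863 ^ 512 = 19375

19375


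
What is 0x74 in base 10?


74 hex = 116 decimal

116


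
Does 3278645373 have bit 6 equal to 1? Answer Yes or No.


0b11000011011011000010100001111101, bit 6 = 1. Yes

Yes


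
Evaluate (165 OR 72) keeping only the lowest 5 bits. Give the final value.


Step 1: 165 | 72 = 237
Step 2: 237 & 31 = 13

13


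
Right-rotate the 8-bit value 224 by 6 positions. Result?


Rotate 0b11100000 right by 6 (8-bit) = 0b10000011 = 131

131


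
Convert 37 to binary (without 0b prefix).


37 = 100101 in binary

100101


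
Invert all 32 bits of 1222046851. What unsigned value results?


1222046851 ^ 4294967295 = 3072920444

3072920444


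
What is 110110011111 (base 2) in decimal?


110110011111 in decimal = 3487

3487


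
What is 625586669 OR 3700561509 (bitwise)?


0b100101010010011011000111101101 | 0b11011100100100100001011001100101 = 0b11111101110110111011011111101101 = 4259035117

4259035117


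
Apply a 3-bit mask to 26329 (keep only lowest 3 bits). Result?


26329 & 7 = 1

1


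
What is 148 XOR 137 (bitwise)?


0b10010100 ^ 0b10001001 = 0b11101 = 29

29


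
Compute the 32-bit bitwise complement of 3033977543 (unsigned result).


~0b10110100110101101101001011000111 = 0b1001011001010010010110100111000 = 1260989752 (32-bit unsigned)

1260989752


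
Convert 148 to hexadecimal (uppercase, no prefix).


148 = 94 hex

94


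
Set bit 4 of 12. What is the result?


12 | (1 << 4) = 12 | 16 = 28

28


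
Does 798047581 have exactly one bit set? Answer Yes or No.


0b101111100100010011110101011101. Multiple bits set => No

No


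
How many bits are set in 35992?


0b1000110010011000 has 6 set bits

6


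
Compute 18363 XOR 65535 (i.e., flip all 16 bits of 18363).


18363 ^ 65535 = 47172

47172


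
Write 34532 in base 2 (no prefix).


34532 = 1000011011100100 in binary

1000011011100100


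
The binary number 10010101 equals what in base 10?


10010101 in decimal = 149

149


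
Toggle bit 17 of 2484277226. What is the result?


2484277226 ^ (1 << 17) = 2484277226 ^ 131072 = 2484146154

2484146154


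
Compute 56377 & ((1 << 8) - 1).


56377 & 255 = 57

57


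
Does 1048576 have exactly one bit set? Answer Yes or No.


0b100000000000000000000. Only one bit set => Yes

Yes


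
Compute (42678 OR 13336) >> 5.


Step 1: 42678 | 13336 = 46782
Step 2: 46782 >> 5 = 1461

1461


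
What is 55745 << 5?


0b1101100111000001 << 5 = 0b110110011100000100000 = 1783840

1783840


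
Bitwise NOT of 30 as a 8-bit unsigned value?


~0b11110 = 0b11100001 = 225 (8-bit unsigned)

225


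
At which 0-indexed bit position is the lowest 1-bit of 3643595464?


0b11011001001011001101101011001000. Lowest set bit at position 3

3


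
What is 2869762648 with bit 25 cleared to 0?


2869762648 & ~(1 << 25) = 2836208216

2836208216


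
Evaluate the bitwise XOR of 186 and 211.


0b10111010 ^ 0b11010011 = 0b1101001 = 105

105


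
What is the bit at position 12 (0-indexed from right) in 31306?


0b111101001001010, position 12 = 1

1


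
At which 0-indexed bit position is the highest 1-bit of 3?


0b11. Highest set bit at position 1

1


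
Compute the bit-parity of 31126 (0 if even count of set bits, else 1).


0b111100110010110 has 9 ones => parity 1

1


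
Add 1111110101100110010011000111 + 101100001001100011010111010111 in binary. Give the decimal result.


1111110101100110010011000111 + 101100001001100011010111010111 = 111011111111001001101010011110 = 1006410398

1006410398


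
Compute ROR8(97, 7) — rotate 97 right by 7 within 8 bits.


Rotate 0b1100001 right by 7 (8-bit) = 0b11000010 = 194

194


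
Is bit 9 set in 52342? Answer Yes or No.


0b1100110001110110, bit 9 = 0. No

No


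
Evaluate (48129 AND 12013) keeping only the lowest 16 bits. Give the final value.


Step 1: 48129 & 12013 = 11265
Step 2: 11265 & 65535 = 11265

11265


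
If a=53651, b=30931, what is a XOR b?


53651 ^ 30931 = 43328

43328


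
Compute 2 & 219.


0b10 & 0b11011011 = 0b10 = 2

2


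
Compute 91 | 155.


0b1011011 | 0b10011011 = 0b11011011 = 219

219


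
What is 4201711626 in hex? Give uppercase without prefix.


4201711626 = FA71080A hex

FA71080A


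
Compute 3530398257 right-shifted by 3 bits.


0b11010010011011011001101000110001 >> 3 = 0b11010010011011011001101000110 = 441299782

441299782


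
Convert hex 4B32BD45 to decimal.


4B32BD45 hex = 1261616453 decimal

1261616453


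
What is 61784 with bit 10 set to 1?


61784 | (1 << 10) = 61784 | 1024 = 62808

62808


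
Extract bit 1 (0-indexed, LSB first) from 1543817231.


0b1011100000001001100100000001111, position 1 = 1

1


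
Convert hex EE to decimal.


EE hex = 238 decimal

238


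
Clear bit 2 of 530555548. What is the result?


530555548 & ~(1 << 2) = 530555544

530555544


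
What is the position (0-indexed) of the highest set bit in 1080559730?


0b1000000011010000000100001110010. Highest set bit at position 30

30


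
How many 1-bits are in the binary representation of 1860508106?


0b1101110111001010001100111001010 has 17 set bits

17


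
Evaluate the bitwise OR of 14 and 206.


0b1110 | 0b11001110 = 0b11001110 = 206

206


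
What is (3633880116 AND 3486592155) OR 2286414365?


Step 1: 3633880116 & 3486592155 = 3364883472
Step 2: 3364883472 | 2286414365 = 3369594397

3369594397


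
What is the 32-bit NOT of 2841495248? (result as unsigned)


~0b10101001010111011100011011010000 = 0b1010110101000100011100100101111 = 1453472047 (32-bit unsigned)

1453472047


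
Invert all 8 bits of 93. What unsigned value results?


93 ^ 255 = 162

162


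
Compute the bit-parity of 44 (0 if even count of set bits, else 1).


0b101100 has 3 ones => parity 1

1


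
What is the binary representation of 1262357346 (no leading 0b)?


1262357346 = 1001011001111100000101101100010 in binary

1001011001111100000101101100010


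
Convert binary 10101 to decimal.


10101 in decimal = 21

21


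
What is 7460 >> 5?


0b1110100100100 >> 5 = 0b11101001 = 233

233


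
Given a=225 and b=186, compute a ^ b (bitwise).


225 ^ 186 = 91

91


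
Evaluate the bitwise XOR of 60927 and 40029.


0b1110110111111111 ^ 0b1001110001011101 = 0b111000110100010 = 29090

29090


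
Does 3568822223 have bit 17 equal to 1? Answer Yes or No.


0b11010100101101111110011111001111, bit 17 = 1. Yes

Yes


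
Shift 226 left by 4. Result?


0b11100010 << 4 = 0b111000100000 = 3616

3616


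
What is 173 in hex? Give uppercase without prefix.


173 = AD hex

AD


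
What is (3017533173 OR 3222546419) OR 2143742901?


Step 1: 3017533173 | 3222546419 = 4091537399
Step 2: 4091537399 | 2143742901 = 4292866039

4292866039


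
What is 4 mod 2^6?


4 & 63 = 4

4


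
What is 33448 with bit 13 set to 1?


33448 | (1 << 13) = 33448 | 8192 = 41640

41640


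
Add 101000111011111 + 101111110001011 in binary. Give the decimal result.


101000111011111 + 101111110001011 = 1011000101101010 = 45418

45418


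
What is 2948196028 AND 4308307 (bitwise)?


0b10101111101110011110011010111100 & 0b10000011011110101010011 = 0b11010010000010000 = 107536

107536


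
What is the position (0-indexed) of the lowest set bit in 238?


0b11101110. Lowest set bit at position 1

1


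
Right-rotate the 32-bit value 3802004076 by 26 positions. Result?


Rotate 0b11100010100111011111101001101100 right by 26 (32-bit) = 0b10100111011111101001101100111000 = 2810092344

2810092344


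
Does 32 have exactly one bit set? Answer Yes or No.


0b100000. Only one bit set => Yes

Yes


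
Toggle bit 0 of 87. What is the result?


87 ^ (1 << 0) = 87 ^ 1 = 86

86


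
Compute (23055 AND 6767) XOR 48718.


Step 1: 23055 & 6767 = 6671
Step 2: 6671 ^ 48718 = 42049

42049


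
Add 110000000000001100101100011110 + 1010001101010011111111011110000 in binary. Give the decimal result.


110000000000001100101100011110 + 1010001101010011111111011110000 = 10000001101010101100101000001110 = 2175453710

2175453710


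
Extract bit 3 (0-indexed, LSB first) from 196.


0b11000100, position 3 = 0

0


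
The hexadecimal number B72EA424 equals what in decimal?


B72EA424 hex = 3073287204 decimal

3073287204


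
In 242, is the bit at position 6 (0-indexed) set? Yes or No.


0b11110010, bit 6 = 1. Yes

Yes


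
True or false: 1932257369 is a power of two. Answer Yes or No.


0b1110011001010111110100001011001. Multiple bits set => No

No


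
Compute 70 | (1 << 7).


70 | (1 << 7) = 70 | 128 = 198

198


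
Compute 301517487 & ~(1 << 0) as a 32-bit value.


301517487 & ~(1 << 0) = 301517486

301517486


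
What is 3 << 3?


0b11 << 3 = 0b11000 = 24

24


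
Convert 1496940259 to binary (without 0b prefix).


1496940259 = 1011001001110010111111011100011 in binary

1011001001110010111111011100011


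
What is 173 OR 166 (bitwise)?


0b10101101 | 0b10100110 = 0b10101111 = 175

175


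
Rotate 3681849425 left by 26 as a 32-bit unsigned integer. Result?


Rotate 0b11011011011101001001000001010001 left by 26 (32-bit) = 0b1000111011011011101001001000001 = 1198379585

1198379585


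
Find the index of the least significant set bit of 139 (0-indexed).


0b10001011. Lowest set bit at position 0

0


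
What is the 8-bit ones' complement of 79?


79 ^ 255 = 176

176


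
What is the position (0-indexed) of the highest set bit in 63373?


0b1111011110001101. Highest set bit at position 15

15


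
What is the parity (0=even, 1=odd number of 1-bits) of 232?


0b11101000 has 4 ones => parity 0

0


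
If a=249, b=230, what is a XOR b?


249 ^ 230 = 31

31


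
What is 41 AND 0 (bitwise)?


0b101001 & 0b0 = 0b0 = 0

0


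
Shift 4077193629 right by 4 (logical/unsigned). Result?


0b11110011000001010000100110011101 >> 4 = 0b1111001100000101000010011001 = 254824601

254824601


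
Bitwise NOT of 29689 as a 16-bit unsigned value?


~0b111001111111001 = 0b1000110000000110 = 35846 (16-bit unsigned)

35846


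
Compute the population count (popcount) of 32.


0b100000 has 1 set bits

1


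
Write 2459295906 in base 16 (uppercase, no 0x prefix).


2459295906 = 9295E0A2 hex

9295E0A2


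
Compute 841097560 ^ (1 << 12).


841097560 ^ (1 << 12) = 841097560 ^ 4096 = 841101656

841101656


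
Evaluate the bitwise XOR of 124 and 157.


0b1111100 ^ 0b10011101 = 0b11100001 = 225

225


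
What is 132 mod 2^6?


132 & 63 = 4

4


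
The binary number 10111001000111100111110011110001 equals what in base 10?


10111001000111100111110011110001 in decimal = 3105783025

3105783025


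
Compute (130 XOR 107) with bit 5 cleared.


Step 1: 130 ^ 107 = 233
Step 2: 233 & ~(1 << 5) = 201

201


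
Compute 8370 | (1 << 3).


8370 | (1 << 3) = 8370 | 8 = 8378

8378


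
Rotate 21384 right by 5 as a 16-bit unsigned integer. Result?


Rotate 0b101001110001000 right by 5 (16-bit) = 0b100001010011100 = 17052

17052


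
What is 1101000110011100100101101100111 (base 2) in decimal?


1101000110011100100101101100111 in decimal = 1758350183

1758350183


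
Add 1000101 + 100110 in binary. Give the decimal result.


1000101 + 100110 = 1101011 = 107

107


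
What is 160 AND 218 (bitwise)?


0b10100000 & 0b11011010 = 0b10000000 = 128

128


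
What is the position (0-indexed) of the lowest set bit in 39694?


0b1001101100001110. Lowest set bit at position 1

1


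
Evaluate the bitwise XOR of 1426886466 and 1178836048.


0b1010101000011001000111101000010 ^ 0b1000110010000111001110001010000 = 0b10011010011110001001100010010 = 323949330

323949330


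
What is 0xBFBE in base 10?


BFBE hex = 49086 decimal

49086


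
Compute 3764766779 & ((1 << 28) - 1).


3764766779 & 268435455 = 6670395

6670395


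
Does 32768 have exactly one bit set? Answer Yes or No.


0b1000000000000000. Only one bit set => Yes

Yes


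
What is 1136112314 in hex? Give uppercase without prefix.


1136112314 = 43B7B2BA hex

43B7B2BA


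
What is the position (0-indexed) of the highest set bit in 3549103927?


0b11010011100010110000011100110111. Highest set bit at position 31

31


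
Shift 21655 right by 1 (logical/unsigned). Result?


0b101010010010111 >> 1 = 0b10101001001011 = 10827

10827


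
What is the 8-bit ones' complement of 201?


201 ^ 255 = 54

54


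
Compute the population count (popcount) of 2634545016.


0b10011101000001111111011101111000 has 19 set bits

19


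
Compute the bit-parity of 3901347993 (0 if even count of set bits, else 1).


0b11101000100010011101100010011001 has 15 ones => parity 1

1


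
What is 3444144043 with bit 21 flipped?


3444144043 ^ (1 << 21) = 3444144043 ^ 2097152 = 3446241195

3446241195


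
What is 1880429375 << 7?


0b1110000000101010001001100111111 << 7 = 0b11100000001010100010011001111110000000 = 240694960000

240694960000


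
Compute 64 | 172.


0b1000000 | 0b10101100 = 0b11101100 = 236

236


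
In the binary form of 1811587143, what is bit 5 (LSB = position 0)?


0b1101011111110101010000001000111, position 5 = 0

0


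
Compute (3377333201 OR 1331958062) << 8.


Step 1: 3377333201 | 1331958062 = 3480097791
Step 2: 3480097791 << 8 = 890905034496

890905034496


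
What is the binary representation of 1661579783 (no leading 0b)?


1661579783 = 1100011000010011011001000000111 in binary

1100011000010011011001000000111


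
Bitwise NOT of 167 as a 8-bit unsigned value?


~0b10100111 = 0b1011000 = 88 (8-bit unsigned)

88


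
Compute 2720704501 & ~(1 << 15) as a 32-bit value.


2720704501 & ~(1 << 15) = 2720671733

2720671733


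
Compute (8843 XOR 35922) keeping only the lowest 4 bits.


Step 1: 8843 ^ 35922 = 44761
Step 2: 44761 & 15 = 9

9


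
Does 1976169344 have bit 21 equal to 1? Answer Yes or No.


0b1110101110010011111001110000000, bit 21 = 0. No

No


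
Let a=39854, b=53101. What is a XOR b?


39854 ^ 53101 = 21699

21699


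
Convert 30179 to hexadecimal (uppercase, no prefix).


30179 = 75E3 hex

75E3


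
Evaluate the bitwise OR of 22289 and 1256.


0b101011100010001 | 0b10011101000 = 0b101011111111001 = 22521

22521


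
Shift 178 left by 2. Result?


0b10110010 << 2 = 0b1011001000 = 712

712


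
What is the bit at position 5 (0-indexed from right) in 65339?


0b1111111100111011, position 5 = 1

1


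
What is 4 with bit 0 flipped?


4 ^ (1 << 0) = 4 ^ 1 = 5

5


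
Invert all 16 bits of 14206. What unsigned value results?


14206 ^ 65535 = 51329

51329


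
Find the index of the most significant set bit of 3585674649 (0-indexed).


0b11010101101110010000110110011001. Highest set bit at position 31

31


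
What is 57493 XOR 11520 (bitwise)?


0b1110000010010101 ^ 0b10110100000000 = 0b1100110110010101 = 52629

52629


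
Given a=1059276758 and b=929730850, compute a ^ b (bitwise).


1059276758 ^ 929730850 = 139056884

139056884


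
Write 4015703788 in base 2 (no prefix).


4015703788 = 11101111010110101100011011101100 in binary

11101111010110101100011011101100


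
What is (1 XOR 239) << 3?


Step 1: 1 ^ 239 = 238
Step 2: 238 << 3 = 1904

1904


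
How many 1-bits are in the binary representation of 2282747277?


0b10001000000011111111010110001101 has 16 set bits

16


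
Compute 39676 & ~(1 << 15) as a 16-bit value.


39676 & ~(1 << 15) = 6908

6908


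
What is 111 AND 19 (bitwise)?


0b1101111 & 0b10011 = 0b11 = 3

3


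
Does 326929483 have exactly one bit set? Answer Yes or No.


0b10011011111001000110001001011. Multiple bits set => No

No


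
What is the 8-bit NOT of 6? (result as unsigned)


~0b110 = 0b11111001 = 249 (8-bit unsigned)

249


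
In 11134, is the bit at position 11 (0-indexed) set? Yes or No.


0b10101101111110, bit 11 = 1. Yes

Yes


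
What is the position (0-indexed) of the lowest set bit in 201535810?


0b1100000000110011000101000010. Lowest set bit at position 1

1


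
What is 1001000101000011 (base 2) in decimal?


1001000101000011 in decimal = 37187

37187


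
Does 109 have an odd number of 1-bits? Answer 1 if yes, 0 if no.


0b1101101 has 5 ones => parity 1

1


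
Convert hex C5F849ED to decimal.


C5F849ED hex = 3321383405 decimal

3321383405


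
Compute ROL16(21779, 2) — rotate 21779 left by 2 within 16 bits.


Rotate 0b101010100010011 left by 2 (16-bit) = 0b101010001001101 = 21581

21581


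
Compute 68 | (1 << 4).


68 | (1 << 4) = 68 | 16 = 84

84


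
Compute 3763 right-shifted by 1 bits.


0b111010110011 >> 1 = 0b11101011001 = 1881

1881


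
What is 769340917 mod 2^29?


769340917 & 536870911 = 232470005

232470005


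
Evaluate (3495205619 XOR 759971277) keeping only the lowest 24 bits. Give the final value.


Step 1: 3495205619 ^ 759971277 = 4246251326
Step 2: 4246251326 & 16777215 = 1615678

1615678


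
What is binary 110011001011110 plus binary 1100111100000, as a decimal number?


110011001011110 + 1100111100000 = 1000000000111110 = 32830

32830


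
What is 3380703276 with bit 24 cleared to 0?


3380703276 & ~(1 << 24) = 3363926060

3363926060


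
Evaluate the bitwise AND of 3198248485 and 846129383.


0b10111110101000010110011000100101 & 0b110010011011101110100011100111 = 0b110010001000000110000000100101 = 840982565

840982565


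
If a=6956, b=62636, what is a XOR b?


6956 ^ 62636 = 61312

61312


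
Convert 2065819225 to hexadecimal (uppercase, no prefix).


2065819225 = 7B21E659 hex

7B21E659


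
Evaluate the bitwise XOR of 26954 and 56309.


0b110100101001010 ^ 0b1101101111110101 = 0b1011001010111111 = 45759

45759


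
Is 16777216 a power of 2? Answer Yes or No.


0b1000000000000000000000000. Only one bit set => Yes

Yes


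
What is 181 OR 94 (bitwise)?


0b10110101 | 0b1011110 = 0b11111111 = 255

255


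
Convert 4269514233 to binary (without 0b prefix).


4269514233 = 11111110011110111001110111111001 in binary

11111110011110111001110111111001


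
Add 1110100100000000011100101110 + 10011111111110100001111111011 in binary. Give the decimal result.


1110100100000000011100101110 + 10011111111110100001111111011 = 100010100011110100101100101001 = 579816233

579816233


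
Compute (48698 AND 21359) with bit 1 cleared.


Step 1: 48698 & 21359 = 4650
Step 2: 4650 & ~(1 << 1) = 4648

4648


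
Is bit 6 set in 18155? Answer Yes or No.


0b100011011101011, bit 6 = 1. Yes

Yes


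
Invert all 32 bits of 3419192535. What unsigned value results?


3419192535 ^ 4294967295 = 875774760

875774760


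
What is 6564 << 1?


0b1100110100100 << 1 = 0b11001101001000 = 13128

13128


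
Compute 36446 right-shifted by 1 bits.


0b1000111001011110 >> 1 = 0b100011100101111 = 18223

18223


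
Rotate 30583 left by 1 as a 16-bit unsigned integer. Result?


Rotate 0b111011101110111 left by 1 (16-bit) = 0b1110111011101110 = 61166

61166


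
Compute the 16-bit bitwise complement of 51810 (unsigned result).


~0b1100101001100010 = 0b11010110011101 = 13725 (16-bit unsigned)

13725


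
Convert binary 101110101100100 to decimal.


101110101100100 in decimal = 23908

23908


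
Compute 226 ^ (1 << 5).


226 ^ (1 << 5) = 226 ^ 32 = 194

194


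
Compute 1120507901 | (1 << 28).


1120507901 | (1 << 28) = 1120507901 | 268435456 = 1388943357

1388943357


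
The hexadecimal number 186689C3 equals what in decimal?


186689C3 hex = 409373123 decimal

409373123


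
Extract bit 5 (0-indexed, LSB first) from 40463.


0b1001111000001111, position 5 = 0

0


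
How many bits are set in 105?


0b1101001 has 4 set bits

4


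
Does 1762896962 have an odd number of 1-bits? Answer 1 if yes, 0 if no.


0b1101001000100111010110001000010 has 13 ones => parity 1

1


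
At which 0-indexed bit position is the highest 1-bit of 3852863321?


0b11100101101001100000011101011001. Highest set bit at position 31

31


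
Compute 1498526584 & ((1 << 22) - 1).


1498526584 & 4194303 = 1160056

1160056


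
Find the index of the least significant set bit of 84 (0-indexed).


0b1010100. Lowest set bit at position 2

2


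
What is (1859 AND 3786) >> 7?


Step 1: 1859 & 3786 = 1602
Step 2: 1602 >> 7 = 12

12


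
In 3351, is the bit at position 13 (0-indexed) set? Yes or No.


0b110100010111, bit 13 = 0. No

No


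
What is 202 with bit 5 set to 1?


202 | (1 << 5) = 202 | 32 = 234

234


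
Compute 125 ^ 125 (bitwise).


0b1111101 ^ 0b1111101 = 0b0 = 0

0


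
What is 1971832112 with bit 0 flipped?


1971832112 ^ (1 << 0) = 1971832112 ^ 1 = 1971832113

1971832113


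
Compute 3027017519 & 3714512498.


0b10110100011011001001111100101111 & 0b11011101011001101111011001110010 = 0b10010100011001001001011000100010 = 2489620002

2489620002


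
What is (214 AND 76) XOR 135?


Step 1: 214 & 76 = 68
Step 2: 68 ^ 135 = 195

195


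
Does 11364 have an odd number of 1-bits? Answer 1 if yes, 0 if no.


0b10110001100100 has 6 ones => parity 0

0


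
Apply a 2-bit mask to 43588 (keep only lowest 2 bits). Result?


43588 & 3 = 0

0


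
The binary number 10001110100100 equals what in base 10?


10001110100100 in decimal = 9124

9124


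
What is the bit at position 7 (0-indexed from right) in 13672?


0b11010101101000, position 7 = 0

0


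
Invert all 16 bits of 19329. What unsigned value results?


19329 ^ 65535 = 46206

46206


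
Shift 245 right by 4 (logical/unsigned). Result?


0b11110101 >> 4 = 0b1111 = 15

15


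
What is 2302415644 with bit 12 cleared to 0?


2302415644 & ~(1 << 12) = 2302411548

2302411548


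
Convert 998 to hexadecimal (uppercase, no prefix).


998 = 3E6 hex

3E6


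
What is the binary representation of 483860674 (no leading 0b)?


483860674 = 11100110101110010000011000010 in binary

11100110101110010000011000010


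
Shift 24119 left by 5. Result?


0b101111000110111 << 5 = 0b10111100011011100000 = 771808

771808


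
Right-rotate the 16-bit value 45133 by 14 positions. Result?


Rotate 0b1011000001001101 right by 14 (16-bit) = 0b1100000100110110 = 49462

49462


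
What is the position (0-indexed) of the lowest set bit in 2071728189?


0b1111011011111000001000000111101. Lowest set bit at position 0

0


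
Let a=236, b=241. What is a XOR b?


236 ^ 241 = 29

29


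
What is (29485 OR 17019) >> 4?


Step 1: 29485 | 17019 = 29567
Step 2: 29567 >> 4 = 1847

1847


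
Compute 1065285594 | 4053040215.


0b111111011111101111011111011010 | 0b11110001100101000111110001010111 = 0b11111111111111101111111111011111 = 4294901727

4294901727


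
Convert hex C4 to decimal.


C4 hex = 196 decimal

196


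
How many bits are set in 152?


0b10011000 has 3 set bits

3


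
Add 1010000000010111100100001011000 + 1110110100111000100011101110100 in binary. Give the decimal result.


1010000000010111100100001011000 + 1110110100111000100011101110100 = 11000110101010000000111111001100 = 3332902860

3332902860


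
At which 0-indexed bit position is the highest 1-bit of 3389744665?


0b11001010000010110110011000011001. Highest set bit at position 31

31


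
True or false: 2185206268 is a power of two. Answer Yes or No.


0b10000010001111111001100111111100. Multiple bits set => No

No


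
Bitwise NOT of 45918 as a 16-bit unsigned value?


~0b1011001101011110 = 0b100110010100001 = 19617 (16-bit unsigned)

19617


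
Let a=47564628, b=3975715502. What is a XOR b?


47564628 ^ 3975715502 = 3995950586

3995950586


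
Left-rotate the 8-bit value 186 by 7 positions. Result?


Rotate 0b10111010 left by 7 (8-bit) = 0b1011101 = 93

93


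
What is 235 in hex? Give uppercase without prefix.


235 = EB hex

EB


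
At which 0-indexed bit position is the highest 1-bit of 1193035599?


0b1000111000111000100011101001111. Highest set bit at position 30

30


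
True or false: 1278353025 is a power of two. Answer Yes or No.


0b1001100001100100001111010000001. Multiple bits set => No

No


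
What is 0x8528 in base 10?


8528 hex = 34088 decimal

34088


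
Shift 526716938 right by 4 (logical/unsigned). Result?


0b11111011001010001000000001010 >> 4 = 0b1111101100101000100000000 = 32919808

32919808


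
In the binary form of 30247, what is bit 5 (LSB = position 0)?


0b111011000100111, position 5 = 1

1


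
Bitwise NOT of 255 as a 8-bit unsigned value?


~0b11111111 = 0b0 = 0 (8-bit unsigned)

0


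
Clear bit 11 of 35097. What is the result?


35097 & ~(1 << 11) = 33049

33049


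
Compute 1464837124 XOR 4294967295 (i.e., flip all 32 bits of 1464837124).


1464837124 ^ 4294967295 = 2830130171

2830130171


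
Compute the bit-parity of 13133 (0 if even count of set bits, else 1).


0b11001101001101 has 8 ones => parity 0

0


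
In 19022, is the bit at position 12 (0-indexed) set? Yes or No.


0b100101001001110, bit 12 = 0. No

No


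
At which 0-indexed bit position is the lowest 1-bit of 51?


0b110011. Lowest set bit at position 0

0


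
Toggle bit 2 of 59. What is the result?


59 ^ (1 << 2) = 59 ^ 4 = 63

63


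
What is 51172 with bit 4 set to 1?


51172 | (1 << 4) = 51172 | 16 = 51188

51188


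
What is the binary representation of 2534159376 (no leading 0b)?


2534159376 = 10010111000011000011010000010000 in binary

10010111000011000011010000010000


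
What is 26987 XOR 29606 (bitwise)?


0b110100101101011 ^ 0b111001110100110 = 0b1101011001101 = 6861

6861


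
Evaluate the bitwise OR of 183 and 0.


0b10110111 | 0b0 = 0b10110111 = 183

183


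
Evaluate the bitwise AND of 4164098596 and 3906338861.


0b11111000001100110001101000100100 & 0b11101000110101100000000000101101 = 0b11101000000100100000000000100100 = 3893493796

3893493796


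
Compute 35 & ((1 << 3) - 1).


35 & 7 = 3

3


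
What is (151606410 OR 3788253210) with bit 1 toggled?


Step 1: 151606410 | 3788253210 = 3922558106
Step 2: 3922558106 ^ (1 << 1) = 3922558106 ^ 2 = 3922558104

3922558104


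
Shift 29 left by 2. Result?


0b11101 << 2 = 0b1110100 = 116

116


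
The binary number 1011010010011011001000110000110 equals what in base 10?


1011010010011011001000110000110 in decimal = 1515032966

1515032966


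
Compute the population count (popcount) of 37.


0b100101 has 3 set bits

3


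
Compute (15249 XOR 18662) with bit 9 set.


Step 1: 15249 ^ 18662 = 29559
Step 2: 29559 | (1 << 9) = 29559 | 512 = 29559

29559


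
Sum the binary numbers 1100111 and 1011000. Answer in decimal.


1100111 + 1011000 = 10111111 = 191

191


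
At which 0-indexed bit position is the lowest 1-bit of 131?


0b10000011. Lowest set bit at position 0

0


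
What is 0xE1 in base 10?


E1 hex = 225 decimal

225


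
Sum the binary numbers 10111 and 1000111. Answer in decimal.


10111 + 1000111 = 1011110 = 94

94


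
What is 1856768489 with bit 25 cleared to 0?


1856768489 & ~(1 << 25) = 1823214057

1823214057


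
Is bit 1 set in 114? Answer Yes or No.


0b1110010, bit 1 = 1. Yes

Yes


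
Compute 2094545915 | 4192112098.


0b1111100110110000011101111111011 | 0b11111001110111101000110111100010 = 0b11111101110111101011111111111011 = 4259233787

4259233787


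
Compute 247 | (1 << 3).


247 | (1 << 3) = 247 | 8 = 255

255


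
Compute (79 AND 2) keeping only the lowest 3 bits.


Step 1: 79 & 2 = 2
Step 2: 2 & 7 = 2

2


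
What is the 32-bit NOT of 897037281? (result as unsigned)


~0b110101011101111011001111100001 = 0b11001010100010000100110000011110 = 3397930014 (32-bit unsigned)

3397930014


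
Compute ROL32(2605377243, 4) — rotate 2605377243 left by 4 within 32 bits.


Rotate 0b10011011010010101110011011011011 left by 4 (32-bit) = 0b10110100101011100110110110111001 = 3031330233

3031330233


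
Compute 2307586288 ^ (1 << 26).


2307586288 ^ (1 << 26) = 2307586288 ^ 67108864 = 2374695152

2374695152


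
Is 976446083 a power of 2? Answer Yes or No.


0b111010001100110110001010000011. Multiple bits set => No

No


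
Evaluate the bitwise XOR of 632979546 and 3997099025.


0b100101101110101000000001011010 ^ 0b11101110001111101110010000010001 = 0b11001011100001000110010001001011 = 3414451275

3414451275


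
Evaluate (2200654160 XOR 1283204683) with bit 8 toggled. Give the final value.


Step 1: 2200654160 ^ 1283204683 = 3478615835
Step 2: 3478615835 ^ (1 << 8) = 3478615835 ^ 256 = 3478615579

3478615579


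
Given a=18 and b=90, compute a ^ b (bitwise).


18 ^ 90 = 72

72


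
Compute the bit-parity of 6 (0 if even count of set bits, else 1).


0b110 has 2 ones => parity 0

0


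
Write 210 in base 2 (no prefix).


210 = 11010010 in binary

11010010


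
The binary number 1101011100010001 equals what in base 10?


1101011100010001 in decimal = 55057

55057


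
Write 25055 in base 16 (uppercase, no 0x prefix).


25055 = 61DF hex

61DF


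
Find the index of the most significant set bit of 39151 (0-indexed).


0b1001100011101111. Highest set bit at position 15

15


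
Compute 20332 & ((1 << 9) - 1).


20332 & 511 = 364

364


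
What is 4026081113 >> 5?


0b11101111111110010001111101011001 >> 5 = 0b111011111111100100011111010 = 125815034

125815034


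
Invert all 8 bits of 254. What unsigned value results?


254 ^ 255 = 1

1


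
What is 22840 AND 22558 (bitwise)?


0b101100100111000 & 0b101100000011110 = 0b101100000011000 = 22552

22552


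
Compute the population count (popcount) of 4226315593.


0b11111011111010000111010101001001 has 19 set bits

19


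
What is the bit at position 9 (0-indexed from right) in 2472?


0b100110101000, position 9 = 0

0
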